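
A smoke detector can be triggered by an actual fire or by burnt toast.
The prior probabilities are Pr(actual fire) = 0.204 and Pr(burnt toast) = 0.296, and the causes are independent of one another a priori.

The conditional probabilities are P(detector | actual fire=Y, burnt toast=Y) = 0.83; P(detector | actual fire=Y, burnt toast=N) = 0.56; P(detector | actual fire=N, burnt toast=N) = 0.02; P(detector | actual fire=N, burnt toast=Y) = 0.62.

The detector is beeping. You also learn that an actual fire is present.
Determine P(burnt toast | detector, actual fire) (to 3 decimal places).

P(burnt toast | detector, actual fire) ≈ 0.384

Enumerate both values of burnt toast and weight by the priors:
  P(detector | actual fire) = 0.56·0.704 + 0.83·0.296
        = 0.394240 + 0.245680 = 0.639920
Configurations with burnt toast contribute 0.245680, so
  P(burnt toast | detector, actual fire) = 0.245680 / 0.639920 ≈ 0.384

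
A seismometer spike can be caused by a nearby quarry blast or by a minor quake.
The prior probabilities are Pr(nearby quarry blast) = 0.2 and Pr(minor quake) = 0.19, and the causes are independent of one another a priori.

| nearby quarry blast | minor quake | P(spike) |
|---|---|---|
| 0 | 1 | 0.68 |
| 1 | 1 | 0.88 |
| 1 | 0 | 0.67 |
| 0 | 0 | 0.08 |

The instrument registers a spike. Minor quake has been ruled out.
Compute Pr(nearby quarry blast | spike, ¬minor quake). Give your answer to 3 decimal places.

Pr(nearby quarry blast | spike, ¬minor quake) ≈ 0.677

Enumerate both values of nearby quarry blast and weight by the priors:
  P(spike | ¬minor quake) = 0.08×0.8 + 0.67×0.2
        = 0.064000 + 0.134000 = 0.198000
Keeping only the nearby quarry blast-present terms gives 0.134000, so
  P(nearby quarry blast | spike, ¬minor quake) = 0.134000 / 0.198000 ≈ 0.677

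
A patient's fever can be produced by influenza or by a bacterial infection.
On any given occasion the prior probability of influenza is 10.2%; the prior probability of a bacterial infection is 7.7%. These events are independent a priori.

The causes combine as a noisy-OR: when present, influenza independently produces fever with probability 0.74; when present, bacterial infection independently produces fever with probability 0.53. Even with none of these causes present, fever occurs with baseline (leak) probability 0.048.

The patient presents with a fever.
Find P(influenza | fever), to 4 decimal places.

P(influenza | fever) ≈ 0.4993

Under noisy-OR, P(fever | causes) = 1 − (1−0.048)·∏(1−qᵢ) over the active causes.
Enumerate the 4 (influenza, bacterial infection) configurations and weight by the priors:
  P(fever) = 0.048×0.898×0.923 + 0.55256×0.898×0.077 + 0.75248×0.102×0.923 + 0.883666×0.102×0.077
        = 0.039785 + 0.038207 + 0.070843 + 0.006940 = 0.155775
Configurations with influenza contribute 0.077783, so
  P(influenza | fever) = 0.077783 / 0.155775 ≈ 0.4993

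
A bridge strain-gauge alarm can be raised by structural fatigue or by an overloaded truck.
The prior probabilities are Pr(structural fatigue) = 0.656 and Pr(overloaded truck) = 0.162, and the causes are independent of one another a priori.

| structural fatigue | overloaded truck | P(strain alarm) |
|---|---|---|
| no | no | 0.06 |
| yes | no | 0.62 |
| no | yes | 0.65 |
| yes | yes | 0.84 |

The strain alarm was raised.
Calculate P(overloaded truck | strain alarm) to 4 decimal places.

P(strain alarm) = 0.06·0.344·0.838 + 0.65·0.344·0.162 + 0.62·0.656·0.838 + 0.84·0.656·0.162 = 0.017296 + 0.036223 + 0.340831 + 0.089268 = 0.483618
The overloaded truck-present share is 0.036223 + 0.089268 = 0.125491.
Hence the posterior is 0.125491/0.483618 ≈ 0.2595.

P(overloaded truck | strain alarm) ≈ 0.2595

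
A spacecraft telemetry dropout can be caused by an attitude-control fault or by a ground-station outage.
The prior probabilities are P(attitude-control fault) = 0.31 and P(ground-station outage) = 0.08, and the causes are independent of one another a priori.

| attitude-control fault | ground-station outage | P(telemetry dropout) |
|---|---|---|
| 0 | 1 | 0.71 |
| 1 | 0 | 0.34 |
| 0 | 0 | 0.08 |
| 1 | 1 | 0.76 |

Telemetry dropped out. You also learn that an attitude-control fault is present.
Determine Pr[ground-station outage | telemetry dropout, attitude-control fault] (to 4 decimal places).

For the numerator, keep only ground-station outage=true terms: 0.76×0.08 = 0.060800
Denominator P(telemetry dropout | attitude-control fault): 0.34×0.92 + 0.76×0.08 = 0.373600
P(ground-station outage | telemetry dropout, attitude-control fault) = 0.060800/0.373600 ≈ 0.1627

Pr[ground-station outage | telemetry dropout, attitude-control fault] ≈ 0.1627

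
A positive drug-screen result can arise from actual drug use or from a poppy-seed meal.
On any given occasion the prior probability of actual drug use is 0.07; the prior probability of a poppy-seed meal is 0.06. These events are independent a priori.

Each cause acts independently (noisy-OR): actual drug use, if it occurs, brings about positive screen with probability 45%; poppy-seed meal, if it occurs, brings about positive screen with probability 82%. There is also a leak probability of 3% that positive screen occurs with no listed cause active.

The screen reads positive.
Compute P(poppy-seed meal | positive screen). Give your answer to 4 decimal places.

P(poppy-seed meal | positive screen) ≈ 0.4669

Under noisy-OR, P(positive screen | causes) = 1 − (1−0.03)·∏(1−qᵢ) over the active causes.
P(positive screen) = 0.03·0.93·0.94 + 0.8254·0.93·0.06 + 0.4665·0.07·0.94 + 0.90397·0.07·0.06 = 0.026226 + 0.046057 + 0.030696 + 0.003797 = 0.106776
Of this, 0.049854 comes from 0.046057 + 0.003797 (the poppy-seed meal=true cases).
P(poppy-seed meal | positive screen) = 0.049854 / 0.106776 ≈ 0.4669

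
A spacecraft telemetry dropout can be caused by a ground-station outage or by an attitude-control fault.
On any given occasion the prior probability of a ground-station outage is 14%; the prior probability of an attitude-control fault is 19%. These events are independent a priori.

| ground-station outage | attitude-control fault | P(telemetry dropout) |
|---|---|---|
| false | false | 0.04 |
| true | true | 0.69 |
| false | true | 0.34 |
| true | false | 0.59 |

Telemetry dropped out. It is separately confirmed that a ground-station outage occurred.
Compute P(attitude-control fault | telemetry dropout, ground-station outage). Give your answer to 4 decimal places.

P(attitude-control fault | telemetry dropout, ground-station outage) ≈ 0.2153

Weight on attitude-control fault=true, given the evidence: 0.69×0.19 = 0.131100
Normalizer over all consistent configurations: 0.59×0.81 + 0.69×0.19 = 0.609000
P(attitude-control fault | telemetry dropout, ground-station outage) = 0.131100/0.609000 ≈ 0.2153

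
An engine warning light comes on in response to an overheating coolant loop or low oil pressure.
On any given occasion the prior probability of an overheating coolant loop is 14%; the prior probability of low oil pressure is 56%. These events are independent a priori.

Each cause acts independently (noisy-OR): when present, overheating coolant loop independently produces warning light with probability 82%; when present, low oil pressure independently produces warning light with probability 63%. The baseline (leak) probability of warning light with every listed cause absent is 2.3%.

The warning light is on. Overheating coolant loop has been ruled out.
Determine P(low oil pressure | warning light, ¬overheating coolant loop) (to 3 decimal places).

Under noisy-OR, P(warning light | causes) = 1 − (1−0.023)·∏(1−qᵢ) over the active causes.
Enumerate both values of low oil pressure and weight by the priors:
  P(warning light | ¬overheating coolant loop) = 0.023×0.44 + 0.63851×0.56
        = 0.010120 + 0.357566 = 0.367686
Keeping only the low oil pressure-present terms gives 0.357566, so
  P(low oil pressure | warning light, ¬overheating coolant loop) = 0.357566 / 0.367686 ≈ 0.972

P(low oil pressure | warning light, ¬overheating coolant loop) ≈ 0.972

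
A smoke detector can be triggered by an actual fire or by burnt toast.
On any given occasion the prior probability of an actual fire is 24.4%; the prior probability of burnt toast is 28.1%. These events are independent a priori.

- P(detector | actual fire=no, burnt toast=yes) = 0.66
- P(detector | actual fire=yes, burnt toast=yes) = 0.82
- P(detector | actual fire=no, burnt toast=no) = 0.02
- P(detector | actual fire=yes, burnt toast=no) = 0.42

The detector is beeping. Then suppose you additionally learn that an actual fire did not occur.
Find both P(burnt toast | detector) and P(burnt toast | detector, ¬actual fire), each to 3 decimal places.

P(detector) = 0.02·0.756·0.719 + 0.66·0.756·0.281 + 0.42·0.244·0.719 + 0.82·0.244·0.281 = 0.010871 + 0.140208 + 0.073683 + 0.056222 = 0.280984
Restricting to configurations with burnt toast present: 0.140208 + 0.056222 = 0.196430.
P(burnt toast | detector) = 0.196430 / 0.280984 ≈ 0.699

Now condition on the additional information:
P(detector | ¬actual fire) = 0.02*0.719 + 0.66*0.281 = 0.014380 + 0.185460 = 0.199840
Of this, 0.185460 comes from 0.66*0.281 (the burnt toast=true cases).
Hence the posterior is 0.185460/0.199840 ≈ 0.928.
Ruling out actual fire raises the posterior on burnt toast — the flip side of explaining away.

P(burnt toast | detector) ≈ 0.699; P(burnt toast | detector, ¬actual fire) ≈ 0.928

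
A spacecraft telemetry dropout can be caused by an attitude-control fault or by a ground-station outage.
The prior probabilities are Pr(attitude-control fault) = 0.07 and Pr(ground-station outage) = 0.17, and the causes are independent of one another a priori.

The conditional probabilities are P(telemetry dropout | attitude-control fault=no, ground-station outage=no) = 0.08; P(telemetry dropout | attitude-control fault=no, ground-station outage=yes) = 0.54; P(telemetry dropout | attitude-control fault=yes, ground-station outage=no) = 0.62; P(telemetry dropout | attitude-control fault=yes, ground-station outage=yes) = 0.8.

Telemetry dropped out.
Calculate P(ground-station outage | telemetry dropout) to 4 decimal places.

P(telemetry dropout) = 0.08*0.93*0.83 + 0.54*0.93*0.17 + 0.62*0.07*0.83 + 0.8*0.07*0.17 = 0.061752 + 0.085374 + 0.036022 + 0.009520 = 0.192668
Restricting to configurations with ground-station outage present: 0.085374 + 0.009520 = 0.094894.
P(ground-station outage | telemetry dropout) = 0.094894 / 0.192668 ≈ 0.4925

P(ground-station outage | telemetry dropout) ≈ 0.4925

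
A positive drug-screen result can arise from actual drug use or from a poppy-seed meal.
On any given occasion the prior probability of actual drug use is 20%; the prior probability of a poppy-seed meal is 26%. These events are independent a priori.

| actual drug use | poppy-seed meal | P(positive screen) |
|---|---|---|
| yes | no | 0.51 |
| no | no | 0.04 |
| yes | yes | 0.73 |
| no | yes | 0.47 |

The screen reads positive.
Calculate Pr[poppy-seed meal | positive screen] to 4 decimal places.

Numerator (weight on configurations with poppy-seed meal): 0.097760 + 0.037960 = 0.135720
Normalizer over all consistent configurations: 0.04*0.8*0.74 + 0.47*0.8*0.26 + 0.51*0.2*0.74 + 0.73*0.2*0.26 = 0.234880
Posterior = 0.135720 / 0.234880 ≈ 0.5778

Pr[poppy-seed meal | positive screen] ≈ 0.5778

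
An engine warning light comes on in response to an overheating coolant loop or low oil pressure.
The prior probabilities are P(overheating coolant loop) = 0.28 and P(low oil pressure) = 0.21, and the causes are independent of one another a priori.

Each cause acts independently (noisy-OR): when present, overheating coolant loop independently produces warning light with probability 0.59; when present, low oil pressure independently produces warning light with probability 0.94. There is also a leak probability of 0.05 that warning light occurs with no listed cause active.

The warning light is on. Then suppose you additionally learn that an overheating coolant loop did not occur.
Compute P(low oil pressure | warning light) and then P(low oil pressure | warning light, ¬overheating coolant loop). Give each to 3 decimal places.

P(low oil pressure | warning light) ≈ 0.550; P(low oil pressure | warning light, ¬overheating coolant loop) ≈ 0.834

Under noisy-OR, P(warning light | causes) = 1 − (1−0.05)·∏(1−qᵢ) over the active causes.
Weight on low oil pressure=true, given the evidence: 0.142582 + 0.057426 = 0.200008
The normalizing constant is 0.05×0.72×0.79 + 0.943×0.72×0.21 + 0.6105×0.28×0.79 + 0.97663×0.28×0.21 = 0.363491
P(low oil pressure | warning light) = 0.200008/0.363491 ≈ 0.550

With the extra evidence:
P(warning light | ¬overheating coolant loop) = 0.05·0.79 + 0.943·0.21 = 0.039500 + 0.198030 = 0.237530
Restricting to configurations with low oil pressure present: 0.943·0.21 = 0.198030.
Hence the posterior is 0.198030/0.237530 ≈ 0.834.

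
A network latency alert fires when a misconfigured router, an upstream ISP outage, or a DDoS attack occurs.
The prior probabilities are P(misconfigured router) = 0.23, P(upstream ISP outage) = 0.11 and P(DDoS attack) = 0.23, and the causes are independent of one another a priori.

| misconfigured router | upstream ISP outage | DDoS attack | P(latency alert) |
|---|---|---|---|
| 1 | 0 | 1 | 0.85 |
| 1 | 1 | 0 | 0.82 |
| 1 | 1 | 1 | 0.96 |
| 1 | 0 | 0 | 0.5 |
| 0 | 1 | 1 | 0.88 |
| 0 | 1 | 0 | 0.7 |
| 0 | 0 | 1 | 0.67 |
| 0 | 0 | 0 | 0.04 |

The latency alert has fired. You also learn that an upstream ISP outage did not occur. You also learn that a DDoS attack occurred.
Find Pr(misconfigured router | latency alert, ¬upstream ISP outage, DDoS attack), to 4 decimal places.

Pr(misconfigured router | latency alert, ¬upstream ISP outage, DDoS attack) ≈ 0.2748

P(latency alert | ¬upstream ISP outage, DDoS attack) = 0.67×0.77 + 0.85×0.23 = 0.515900 + 0.195500 = 0.711400
Of this, 0.195500 comes from 0.85×0.23 (the misconfigured router=true cases).
Hence the posterior is 0.195500/0.711400 ≈ 0.2748.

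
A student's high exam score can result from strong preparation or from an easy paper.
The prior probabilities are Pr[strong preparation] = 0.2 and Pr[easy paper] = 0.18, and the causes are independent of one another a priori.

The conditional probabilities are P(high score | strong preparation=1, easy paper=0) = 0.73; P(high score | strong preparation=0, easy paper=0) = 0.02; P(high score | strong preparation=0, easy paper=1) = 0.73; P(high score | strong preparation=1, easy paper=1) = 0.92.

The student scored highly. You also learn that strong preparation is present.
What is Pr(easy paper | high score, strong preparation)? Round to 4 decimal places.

P(high score | strong preparation) = 0.73×0.82 + 0.92×0.18 = 0.598600 + 0.165600 = 0.764200
Of this, 0.165600 comes from 0.92×0.18 (the easy paper=true cases).
So P(easy paper | high score, strong preparation) = 0.165600/0.764200 ≈ 0.2167.

Pr(easy paper | high score, strong preparation) ≈ 0.2167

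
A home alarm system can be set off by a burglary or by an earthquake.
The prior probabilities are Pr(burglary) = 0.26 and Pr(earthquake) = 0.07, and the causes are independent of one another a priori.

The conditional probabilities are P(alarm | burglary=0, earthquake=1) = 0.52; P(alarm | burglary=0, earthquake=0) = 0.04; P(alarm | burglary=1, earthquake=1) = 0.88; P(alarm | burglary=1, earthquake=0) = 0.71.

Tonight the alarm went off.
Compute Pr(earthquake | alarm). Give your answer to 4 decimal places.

Numerator (weight on configurations with earthquake): 0.026936 + 0.016016 = 0.042952
The normalizing constant is 0.04×0.74×0.93 + 0.52×0.74×0.07 + 0.71×0.26×0.93 + 0.88×0.26×0.07 = 0.242158
Posterior = 0.042952 / 0.242158 ≈ 0.1774

Pr(earthquake | alarm) ≈ 0.1774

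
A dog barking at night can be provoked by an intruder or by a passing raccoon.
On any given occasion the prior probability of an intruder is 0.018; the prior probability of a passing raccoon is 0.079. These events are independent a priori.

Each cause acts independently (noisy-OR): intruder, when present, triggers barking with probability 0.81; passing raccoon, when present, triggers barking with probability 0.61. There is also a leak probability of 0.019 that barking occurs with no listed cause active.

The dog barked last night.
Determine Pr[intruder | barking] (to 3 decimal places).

Under noisy-OR, P(barking | causes) = 1 − (1−0.019)·∏(1−qᵢ) over the active causes.
P(barking) = 0.019×0.982×0.921 + 0.61741×0.982×0.079 + 0.81361×0.018×0.921 + 0.927308×0.018×0.079 = 0.017184 + 0.047897 + 0.013488 + 0.001319 = 0.079888
The intruder-present share is 0.013488 + 0.001319 = 0.014807.
P(intruder | barking) = 0.014807 / 0.079888 ≈ 0.185

Pr[intruder | barking] ≈ 0.185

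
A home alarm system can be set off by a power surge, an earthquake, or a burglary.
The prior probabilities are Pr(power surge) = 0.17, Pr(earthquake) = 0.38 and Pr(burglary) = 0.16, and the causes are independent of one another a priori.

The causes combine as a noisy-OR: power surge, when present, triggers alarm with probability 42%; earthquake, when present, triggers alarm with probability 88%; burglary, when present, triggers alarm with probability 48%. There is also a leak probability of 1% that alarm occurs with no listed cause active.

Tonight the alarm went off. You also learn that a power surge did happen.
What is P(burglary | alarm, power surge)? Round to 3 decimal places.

Under noisy-OR, P(alarm | causes) = 1 − (1−0.01)·∏(1−qᵢ) over the active causes.
P(alarm | power surge) = 0.4258·0.62·0.84 + 0.701416·0.62·0.16 + 0.931096·0.38·0.84 + 0.96417·0.38·0.16 = 0.221757 + 0.069580 + 0.297206 + 0.058622 = 0.647165
Restricting to configurations with burglary present: 0.069580 + 0.058622 = 0.128202.
P(burglary | alarm, power surge) = 0.128202 / 0.647165 ≈ 0.198

P(burglary | alarm, power surge) ≈ 0.198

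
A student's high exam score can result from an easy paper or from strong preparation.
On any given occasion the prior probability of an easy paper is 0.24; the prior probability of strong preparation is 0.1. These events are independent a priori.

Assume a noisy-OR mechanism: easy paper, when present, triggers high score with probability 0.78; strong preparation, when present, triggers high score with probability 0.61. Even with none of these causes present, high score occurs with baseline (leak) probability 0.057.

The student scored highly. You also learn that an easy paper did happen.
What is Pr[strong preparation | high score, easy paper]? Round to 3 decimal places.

Pr[strong preparation | high score, easy paper] ≈ 0.114

Under noisy-OR, P(high score | causes) = 1 − (1−0.057)·∏(1−qᵢ) over the active causes.
By total probability over both values of strong preparation:
  P(high score | easy paper) = 0.79254·0.9 + 0.919091·0.1
        = 0.713286 + 0.091909 = 0.805195
The terms with strong preparation present sum to 0.091909, so
  P(strong preparation | high score, easy paper) = 0.091909 / 0.805195 ≈ 0.114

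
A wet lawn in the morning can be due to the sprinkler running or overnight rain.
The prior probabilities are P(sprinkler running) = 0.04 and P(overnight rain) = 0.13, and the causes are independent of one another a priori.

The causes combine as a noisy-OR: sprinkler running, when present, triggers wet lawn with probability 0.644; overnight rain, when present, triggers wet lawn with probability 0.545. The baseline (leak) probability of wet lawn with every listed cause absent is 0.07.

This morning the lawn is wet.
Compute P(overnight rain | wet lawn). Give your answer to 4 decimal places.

P(overnight rain | wet lawn) ≈ 0.4831

Under noisy-OR, P(wet lawn | causes) = 1 − (1−0.07)·∏(1−qᵢ) over the active causes.
P(wet lawn) = 0.07*0.96*0.87 + 0.57685*0.96*0.13 + 0.66892*0.04*0.87 + 0.849359*0.04*0.13 = 0.058464 + 0.071991 + 0.023278 + 0.004417 = 0.158150
The overnight rain-present share is 0.071991 + 0.004417 = 0.076408.
P(overnight rain | wet lawn) = 0.076408 / 0.158150 ≈ 0.4831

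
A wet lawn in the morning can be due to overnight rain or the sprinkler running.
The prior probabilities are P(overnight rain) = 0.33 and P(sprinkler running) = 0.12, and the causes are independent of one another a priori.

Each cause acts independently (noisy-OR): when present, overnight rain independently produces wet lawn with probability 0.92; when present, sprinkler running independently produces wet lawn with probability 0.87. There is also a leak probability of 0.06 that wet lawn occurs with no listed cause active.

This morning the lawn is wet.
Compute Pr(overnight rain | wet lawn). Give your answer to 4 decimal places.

Pr(overnight rain | wet lawn) ≈ 0.7439

Under noisy-OR, P(wet lawn | causes) = 1 − (1−0.06)·∏(1−qᵢ) over the active causes.
For the numerator, keep only overnight rain=true terms: 0.268562 + 0.039213 = 0.307775
Denominator P(wet lawn): 0.06×0.67×0.88 + 0.8778×0.67×0.12 + 0.9248×0.33×0.88 + 0.990224×0.33×0.12 = 0.413726
P(overnight rain | wet lawn) = 0.307775/0.413726 ≈ 0.7439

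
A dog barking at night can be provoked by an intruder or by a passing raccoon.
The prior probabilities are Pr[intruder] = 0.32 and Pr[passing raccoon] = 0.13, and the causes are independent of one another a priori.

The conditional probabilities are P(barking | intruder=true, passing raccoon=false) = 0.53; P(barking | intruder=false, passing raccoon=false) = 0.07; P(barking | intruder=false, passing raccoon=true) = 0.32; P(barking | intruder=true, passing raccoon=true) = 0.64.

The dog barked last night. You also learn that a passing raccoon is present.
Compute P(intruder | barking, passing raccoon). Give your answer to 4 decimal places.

Sum P(barking|·) weighted by the priors over both values of intruder:
  P(barking | passing raccoon) = 0.32*0.68 + 0.64*0.32
        = 0.217600 + 0.204800 = 0.422400
The terms with intruder present sum to 0.204800, so
  P(intruder | barking, passing raccoon) = 0.204800 / 0.422400 ≈ 0.4848

P(intruder | barking, passing raccoon) ≈ 0.4848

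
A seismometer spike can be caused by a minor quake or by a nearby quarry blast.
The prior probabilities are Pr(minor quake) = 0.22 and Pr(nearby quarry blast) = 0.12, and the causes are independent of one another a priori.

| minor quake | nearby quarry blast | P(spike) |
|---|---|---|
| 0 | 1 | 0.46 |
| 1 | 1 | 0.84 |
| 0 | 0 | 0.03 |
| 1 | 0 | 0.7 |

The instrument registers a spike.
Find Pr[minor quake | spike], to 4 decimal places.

Pr[minor quake | spike] ≈ 0.7124

Enumerate the 4 (minor quake, nearby quarry blast) configurations and weight by the priors:
  P(spike) = 0.03*0.78*0.88 + 0.46*0.78*0.12 + 0.7*0.22*0.88 + 0.84*0.22*0.12
        = 0.020592 + 0.043056 + 0.135520 + 0.022176 = 0.221344
Keeping only the minor quake-present terms gives 0.157696, so
  P(minor quake | spike) = 0.157696 / 0.221344 ≈ 0.7124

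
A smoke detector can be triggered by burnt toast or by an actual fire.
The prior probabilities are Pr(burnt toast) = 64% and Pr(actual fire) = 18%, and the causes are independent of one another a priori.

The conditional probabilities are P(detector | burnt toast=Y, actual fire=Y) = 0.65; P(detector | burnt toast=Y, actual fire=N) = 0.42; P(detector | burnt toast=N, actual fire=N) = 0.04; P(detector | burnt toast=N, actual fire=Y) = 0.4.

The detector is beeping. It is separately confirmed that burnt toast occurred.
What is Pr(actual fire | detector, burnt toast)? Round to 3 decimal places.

Pr(actual fire | detector, burnt toast) ≈ 0.254

Numerator (weight on configurations with actual fire): 0.65×0.18 = 0.117000
Denominator P(detector | burnt toast): 0.42×0.82 + 0.65×0.18 = 0.461400
Posterior = 0.117000 / 0.461400 ≈ 0.254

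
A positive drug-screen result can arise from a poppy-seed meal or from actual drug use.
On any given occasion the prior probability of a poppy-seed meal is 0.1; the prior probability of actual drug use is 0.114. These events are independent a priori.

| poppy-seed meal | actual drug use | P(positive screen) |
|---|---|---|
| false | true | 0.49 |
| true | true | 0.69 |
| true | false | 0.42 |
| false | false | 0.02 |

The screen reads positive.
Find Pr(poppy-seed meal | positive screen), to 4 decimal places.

P(positive screen) = 0.02*0.9*0.886 + 0.49*0.9*0.114 + 0.42*0.1*0.886 + 0.69*0.1*0.114 = 0.015948 + 0.050274 + 0.037212 + 0.007866 = 0.111300
Of this, 0.045078 comes from 0.037212 + 0.007866 (the poppy-seed meal=true cases).
Hence the posterior is 0.045078/0.111300 ≈ 0.4050.

Pr(poppy-seed meal | positive screen) ≈ 0.4050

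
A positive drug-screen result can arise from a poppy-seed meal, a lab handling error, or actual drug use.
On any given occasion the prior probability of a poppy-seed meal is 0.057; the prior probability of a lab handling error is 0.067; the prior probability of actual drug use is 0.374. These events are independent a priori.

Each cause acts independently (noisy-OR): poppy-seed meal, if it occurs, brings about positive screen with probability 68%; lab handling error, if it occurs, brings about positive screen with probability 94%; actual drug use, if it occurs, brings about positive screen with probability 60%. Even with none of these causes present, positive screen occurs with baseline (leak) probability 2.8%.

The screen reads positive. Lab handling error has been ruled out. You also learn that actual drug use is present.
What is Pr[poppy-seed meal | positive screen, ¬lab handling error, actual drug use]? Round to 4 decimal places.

Under noisy-OR, P(positive screen | causes) = 1 − (1−0.028)·∏(1−qᵢ) over the active causes.
P(positive screen | ¬lab handling error, actual drug use) = 0.6112×0.943 + 0.875584×0.057 = 0.576362 + 0.049908 = 0.626270
Restricting to configurations with poppy-seed meal present: 0.875584×0.057 = 0.049908.
Hence the posterior is 0.049908/0.626270 ≈ 0.0797.

Pr[poppy-seed meal | positive screen, ¬lab handling error, actual drug use] ≈ 0.0797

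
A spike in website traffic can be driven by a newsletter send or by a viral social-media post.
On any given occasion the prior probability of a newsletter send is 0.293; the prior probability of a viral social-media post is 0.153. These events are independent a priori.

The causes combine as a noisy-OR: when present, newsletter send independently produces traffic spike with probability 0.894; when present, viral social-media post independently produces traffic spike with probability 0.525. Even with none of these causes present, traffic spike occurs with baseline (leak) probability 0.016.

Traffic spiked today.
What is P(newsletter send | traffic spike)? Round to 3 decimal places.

Under noisy-OR, P(traffic spike | causes) = 1 − (1−0.016)·∏(1−qᵢ) over the active causes.
P(traffic spike) = 0.016·0.707·0.847 + 0.5326·0.707·0.153 + 0.895696·0.293·0.847 + 0.950456·0.293·0.153 = 0.009581 + 0.057612 + 0.222286 + 0.042608 = 0.332087
Restricting to configurations with newsletter send present: 0.222286 + 0.042608 = 0.264894.
So P(newsletter send | traffic spike) = 0.264894/0.332087 ≈ 0.798.

P(newsletter send | traffic spike) ≈ 0.798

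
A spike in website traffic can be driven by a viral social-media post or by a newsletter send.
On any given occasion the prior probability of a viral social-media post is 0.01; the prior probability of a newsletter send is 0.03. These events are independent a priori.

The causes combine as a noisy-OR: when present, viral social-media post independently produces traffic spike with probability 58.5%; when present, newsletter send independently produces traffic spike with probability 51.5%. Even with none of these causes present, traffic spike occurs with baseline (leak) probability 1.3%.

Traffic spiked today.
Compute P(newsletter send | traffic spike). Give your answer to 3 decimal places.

Under noisy-OR, P(traffic spike | causes) = 1 − (1−0.013)·∏(1−qᵢ) over the active causes.
By total probability over the 4 (viral social-media post, newsletter send) configurations:
  P(traffic spike) = 0.013×0.99×0.97 + 0.521305×0.99×0.03 + 0.590395×0.01×0.97 + 0.801342×0.01×0.03
        = 0.012484 + 0.015483 + 0.005727 + 0.000240 = 0.033934
Configurations with newsletter send contribute 0.015723, so
  P(newsletter send | traffic spike) = 0.015723 / 0.033934 ≈ 0.463

P(newsletter send | traffic spike) ≈ 0.463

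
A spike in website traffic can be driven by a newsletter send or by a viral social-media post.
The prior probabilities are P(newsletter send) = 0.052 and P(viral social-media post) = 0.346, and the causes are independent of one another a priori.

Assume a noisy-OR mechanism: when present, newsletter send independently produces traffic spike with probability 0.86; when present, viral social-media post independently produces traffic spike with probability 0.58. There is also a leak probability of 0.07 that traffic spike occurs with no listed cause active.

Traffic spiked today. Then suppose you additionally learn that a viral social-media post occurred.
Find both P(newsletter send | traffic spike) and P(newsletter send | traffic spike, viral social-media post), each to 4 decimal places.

P(newsletter send | traffic spike) ≈ 0.1607; P(newsletter send | traffic spike, viral social-media post) ≈ 0.0784

Under noisy-OR, P(traffic spike | causes) = 1 − (1−0.07)·∏(1−qᵢ) over the active causes.
Weight on newsletter send=true, given the evidence: 0.029580 + 0.017008 = 0.046588
Denominator P(traffic spike): 0.07·0.948·0.654 + 0.6094·0.948·0.346 + 0.8698·0.052·0.654 + 0.945316·0.052·0.346 = 0.289875
P(newsletter send | traffic spike) = 0.046588/0.289875 ≈ 0.1607

Now also conditioning on viral social-media post=true:
Numerator (weight on configurations with newsletter send): 0.945316×0.052 = 0.049156
Normalizer over all consistent configurations: 0.6094×0.948 + 0.945316×0.052 = 0.626867
P(newsletter send | traffic spike, viral social-media post) = 0.049156/0.626867 ≈ 0.0784
Conditioning on viral social-media post lowers the posterior on newsletter send: the classic explaining-away effect in a common-effect structure.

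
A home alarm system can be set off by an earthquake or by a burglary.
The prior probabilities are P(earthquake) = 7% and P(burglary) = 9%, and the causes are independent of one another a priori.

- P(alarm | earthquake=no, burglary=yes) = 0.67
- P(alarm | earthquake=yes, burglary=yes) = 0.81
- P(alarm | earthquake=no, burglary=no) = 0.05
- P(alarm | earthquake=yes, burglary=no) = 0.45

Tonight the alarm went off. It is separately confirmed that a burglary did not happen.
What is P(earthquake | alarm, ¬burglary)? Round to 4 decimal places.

P(alarm | ¬burglary) = 0.05·0.93 + 0.45·0.07 = 0.046500 + 0.031500 = 0.078000
Restricting to configurations with earthquake present: 0.45·0.07 = 0.031500.
P(earthquake | alarm, ¬burglary) = 0.031500 / 0.078000 ≈ 0.4038

P(earthquake | alarm, ¬burglary) ≈ 0.4038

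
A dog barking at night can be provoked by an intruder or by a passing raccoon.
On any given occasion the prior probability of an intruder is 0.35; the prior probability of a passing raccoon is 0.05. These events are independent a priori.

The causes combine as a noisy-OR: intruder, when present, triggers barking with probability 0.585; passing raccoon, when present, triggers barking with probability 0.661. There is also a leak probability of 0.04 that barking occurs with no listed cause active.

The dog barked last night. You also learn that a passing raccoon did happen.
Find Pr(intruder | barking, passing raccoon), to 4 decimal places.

Under noisy-OR, P(barking | causes) = 1 − (1−0.04)·∏(1−qᵢ) over the active causes.
By total probability over both values of intruder:
  P(barking | passing raccoon) = 0.67456·0.65 + 0.864942·0.35
        = 0.438464 + 0.302730 = 0.741194
The terms with intruder present sum to 0.302730, so
  P(intruder | barking, passing raccoon) = 0.302730 / 0.741194 ≈ 0.4084

Pr(intruder | barking, passing raccoon) ≈ 0.4084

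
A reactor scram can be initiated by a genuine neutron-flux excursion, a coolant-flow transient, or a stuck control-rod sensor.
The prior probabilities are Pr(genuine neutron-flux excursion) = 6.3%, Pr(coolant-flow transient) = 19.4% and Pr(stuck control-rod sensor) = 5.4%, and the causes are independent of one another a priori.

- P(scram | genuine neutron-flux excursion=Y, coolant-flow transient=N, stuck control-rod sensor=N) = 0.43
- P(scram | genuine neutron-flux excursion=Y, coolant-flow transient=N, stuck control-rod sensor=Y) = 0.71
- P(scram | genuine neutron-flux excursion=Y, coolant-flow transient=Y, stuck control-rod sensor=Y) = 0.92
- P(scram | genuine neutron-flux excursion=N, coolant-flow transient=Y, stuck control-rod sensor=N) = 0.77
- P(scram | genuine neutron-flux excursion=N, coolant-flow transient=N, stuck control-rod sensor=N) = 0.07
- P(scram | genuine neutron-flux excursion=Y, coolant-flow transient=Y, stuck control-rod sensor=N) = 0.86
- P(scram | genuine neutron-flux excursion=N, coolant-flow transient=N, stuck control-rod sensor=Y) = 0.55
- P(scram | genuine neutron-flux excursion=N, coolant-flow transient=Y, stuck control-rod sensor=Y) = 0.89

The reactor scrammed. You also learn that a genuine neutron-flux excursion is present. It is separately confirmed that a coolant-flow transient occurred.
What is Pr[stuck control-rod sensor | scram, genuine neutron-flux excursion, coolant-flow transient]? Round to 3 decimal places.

Pr[stuck control-rod sensor | scram, genuine neutron-flux excursion, coolant-flow transient] ≈ 0.058

Enumerate both values of stuck control-rod sensor and weight by the priors:
  P(scram | genuine neutron-flux excursion, coolant-flow transient) = 0.86*0.946 + 0.92*0.054
        = 0.813560 + 0.049680 = 0.863240
Configurations with stuck control-rod sensor contribute 0.049680, so
  P(stuck control-rod sensor | scram, genuine neutron-flux excursion, coolant-flow transient) = 0.049680 / 0.863240 ≈ 0.058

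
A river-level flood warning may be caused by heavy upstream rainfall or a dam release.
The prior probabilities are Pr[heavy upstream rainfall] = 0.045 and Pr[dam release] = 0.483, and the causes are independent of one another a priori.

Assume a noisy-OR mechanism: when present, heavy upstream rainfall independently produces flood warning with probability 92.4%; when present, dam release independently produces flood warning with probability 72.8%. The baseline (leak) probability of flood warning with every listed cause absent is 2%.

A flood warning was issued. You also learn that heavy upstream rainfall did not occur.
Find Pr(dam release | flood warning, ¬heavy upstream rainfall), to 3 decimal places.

Under noisy-OR, P(flood warning | causes) = 1 − (1−0.02)·∏(1−qᵢ) over the active causes.
P(flood warning | ¬heavy upstream rainfall) = 0.02×0.517 + 0.73344×0.483 = 0.010340 + 0.354252 = 0.364592
Restricting to configurations with dam release present: 0.73344×0.483 = 0.354252.
So P(dam release | flood warning, ¬heavy upstream rainfall) = 0.354252/0.364592 ≈ 0.972.

Pr(dam release | flood warning, ¬heavy upstream rainfall) ≈ 0.972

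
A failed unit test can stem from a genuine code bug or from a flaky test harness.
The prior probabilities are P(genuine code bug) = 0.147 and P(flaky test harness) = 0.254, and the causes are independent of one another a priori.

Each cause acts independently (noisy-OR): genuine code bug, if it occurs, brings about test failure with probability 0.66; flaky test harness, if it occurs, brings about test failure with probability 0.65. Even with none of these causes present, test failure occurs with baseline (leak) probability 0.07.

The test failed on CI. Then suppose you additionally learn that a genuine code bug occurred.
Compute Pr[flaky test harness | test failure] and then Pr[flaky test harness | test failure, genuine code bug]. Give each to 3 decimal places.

Pr[flaky test harness | test failure] ≈ 0.600; Pr[flaky test harness | test failure, genuine code bug] ≈ 0.307

Under noisy-OR, P(test failure | causes) = 1 − (1−0.07)·∏(1−qᵢ) over the active causes.
For the numerator, keep only flaky test harness=true terms: 0.146139 + 0.033206 = 0.179345
Normalizer over all consistent configurations: 0.07×0.853×0.746 + 0.6745×0.853×0.254 + 0.6838×0.147×0.746 + 0.88933×0.147×0.254 = 0.298876
P(flaky test harness | test failure) = 0.179345/0.298876 ≈ 0.600

Now also conditioning on genuine code bug=true:
Sum P(test failure|·) weighted by the priors over both values of flaky test harness:
  P(test failure | genuine code bug) = 0.6838·0.746 + 0.88933·0.254
        = 0.510115 + 0.225890 = 0.736005
Configurations with flaky test harness contribute 0.225890, so
  P(flaky test harness | test failure, genuine code bug) = 0.225890 / 0.736005 ≈ 0.307
The drop from 0.600 to 0.307 is the explaining-away (discounting) effect.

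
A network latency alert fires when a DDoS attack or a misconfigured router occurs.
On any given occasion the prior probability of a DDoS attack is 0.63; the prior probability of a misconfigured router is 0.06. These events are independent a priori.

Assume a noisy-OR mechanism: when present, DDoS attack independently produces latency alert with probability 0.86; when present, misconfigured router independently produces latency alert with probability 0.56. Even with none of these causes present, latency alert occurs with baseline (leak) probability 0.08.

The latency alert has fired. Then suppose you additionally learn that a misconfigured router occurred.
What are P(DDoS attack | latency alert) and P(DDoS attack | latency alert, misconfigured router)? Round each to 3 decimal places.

Under noisy-OR, P(latency alert | causes) = 1 − (1−0.08)·∏(1−qᵢ) over the active causes.
For the numerator, keep only DDoS attack=true terms: 0.515925 + 0.035658 = 0.551583
Normalizer over all consistent configurations: 0.08*0.37*0.94 + 0.5952*0.37*0.06 + 0.8712*0.63*0.94 + 0.943328*0.63*0.06 = 0.592620
Posterior = 0.551583 / 0.592620 ≈ 0.931

With the extra evidence:
By total probability over both values of DDoS attack:
  P(latency alert | misconfigured router) = 0.5952·0.37 + 0.943328·0.63
        = 0.220224 + 0.594297 = 0.814521
Configurations with DDoS attack contribute 0.594297, so
  P(DDoS attack | latency alert, misconfigured router) = 0.594297 / 0.814521 ≈ 0.730

P(DDoS attack | latency alert) ≈ 0.931; P(DDoS attack | latency alert, misconfigured router) ≈ 0.730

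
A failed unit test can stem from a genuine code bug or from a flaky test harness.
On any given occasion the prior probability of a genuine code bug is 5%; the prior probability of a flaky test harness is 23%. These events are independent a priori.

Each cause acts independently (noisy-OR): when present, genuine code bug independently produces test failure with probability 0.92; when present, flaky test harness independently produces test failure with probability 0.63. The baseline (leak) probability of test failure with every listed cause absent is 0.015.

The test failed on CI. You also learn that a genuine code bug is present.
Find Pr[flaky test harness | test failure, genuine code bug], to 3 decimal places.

Pr[flaky test harness | test failure, genuine code bug] ≈ 0.239

Under noisy-OR, P(test failure | causes) = 1 − (1−0.015)·∏(1−qᵢ) over the active causes.
Enumerate both values of flaky test harness and weight by the priors:
  P(test failure | genuine code bug) = 0.9212×0.77 + 0.970844×0.23
        = 0.709324 + 0.223294 = 0.932618
Keeping only the flaky test harness-present terms gives 0.223294, so
  P(flaky test harness | test failure, genuine code bug) = 0.223294 / 0.932618 ≈ 0.239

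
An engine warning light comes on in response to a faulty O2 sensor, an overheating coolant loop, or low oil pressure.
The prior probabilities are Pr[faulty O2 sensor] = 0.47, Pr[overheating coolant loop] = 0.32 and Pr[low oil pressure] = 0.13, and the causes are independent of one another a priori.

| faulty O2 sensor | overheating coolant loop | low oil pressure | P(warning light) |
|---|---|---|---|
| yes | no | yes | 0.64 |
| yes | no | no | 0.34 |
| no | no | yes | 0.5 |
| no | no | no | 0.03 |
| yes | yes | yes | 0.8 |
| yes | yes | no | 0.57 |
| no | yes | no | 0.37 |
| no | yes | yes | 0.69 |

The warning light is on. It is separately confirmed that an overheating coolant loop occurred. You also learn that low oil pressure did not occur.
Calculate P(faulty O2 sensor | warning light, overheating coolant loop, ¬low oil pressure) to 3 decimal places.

P(faulty O2 sensor | warning light, overheating coolant loop, ¬low oil pressure) ≈ 0.577

P(warning light | overheating coolant loop, ¬low oil pressure) = 0.37*0.53 + 0.57*0.47 = 0.196100 + 0.267900 = 0.464000
The faulty O2 sensor-present share is 0.57*0.47 = 0.267900.
P(faulty O2 sensor | warning light, overheating coolant loop, ¬low oil pressure) = 0.267900 / 0.464000 ≈ 0.577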